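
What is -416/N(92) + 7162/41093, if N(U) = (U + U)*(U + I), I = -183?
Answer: 1317454/6615973 ≈ 0.19913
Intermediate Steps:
N(U) = 2*U*(-183 + U) (N(U) = (U + U)*(U - 183) = (2*U)*(-183 + U) = 2*U*(-183 + U))
-416/N(92) + 7162/41093 = -416*1/(184*(-183 + 92)) + 7162/41093 = -416/(2*92*(-91)) + 7162*(1/41093) = -416/(-16744) + 7162/41093 = -416*(-1/16744) + 7162/41093 = 4/161 + 7162/41093 = 1317454/6615973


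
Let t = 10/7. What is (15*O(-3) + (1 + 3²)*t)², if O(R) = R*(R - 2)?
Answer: 2805625/49 ≈ 57258.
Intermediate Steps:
O(R) = R*(-2 + R)
t = 10/7 (t = 10*(⅐) = 10/7 ≈ 1.4286)
(15*O(-3) + (1 + 3²)*t)² = (15*(-3*(-2 - 3)) + (1 + 3²)*(10/7))² = (15*(-3*(-5)) + (1 + 9)*(10/7))² = (15*15 + 10*(10/7))² = (225 + 100/7)² = (1675/7)² = 2805625/49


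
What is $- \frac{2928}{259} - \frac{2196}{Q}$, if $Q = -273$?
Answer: $- \frac{10980}{3367} \approx -3.2611$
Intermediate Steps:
$- \frac{2928}{259} - \frac{2196}{Q} = - \frac{2928}{259} - \frac{2196}{-273} = \left(-2928\right) \frac{1}{259} - - \frac{732}{91} = - \frac{2928}{259} + \frac{732}{91} = - \frac{10980}{3367}$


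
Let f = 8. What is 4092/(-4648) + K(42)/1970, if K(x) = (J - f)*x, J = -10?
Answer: -1446891/1144570 ≈ -1.2641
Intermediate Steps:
K(x) = -18*x (K(x) = (-10 - 1*8)*x = (-10 - 8)*x = -18*x)
4092/(-4648) + K(42)/1970 = 4092/(-4648) - 18*42/1970 = 4092*(-1/4648) - 756*1/1970 = -1023/1162 - 378/985 = -1446891/1144570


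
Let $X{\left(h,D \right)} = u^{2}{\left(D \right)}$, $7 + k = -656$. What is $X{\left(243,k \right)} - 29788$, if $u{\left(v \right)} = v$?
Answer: $409781$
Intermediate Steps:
$k = -663$ ($k = -7 - 656 = -663$)
$X{\left(h,D \right)} = D^{2}$
$X{\left(243,k \right)} - 29788 = \left(-663\right)^{2} - 29788 = 439569 - 29788 = 409781$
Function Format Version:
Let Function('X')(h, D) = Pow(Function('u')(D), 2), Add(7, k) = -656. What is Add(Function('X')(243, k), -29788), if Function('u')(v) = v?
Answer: 409781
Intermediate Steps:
k = -663 (k = Add(-7, -656) = -663)
Function('X')(h, D) = Pow(D, 2)
Add(Function('X')(243, k), -29788) = Add(Pow(-663, 2), -29788) = Add(439569, -29788) = 409781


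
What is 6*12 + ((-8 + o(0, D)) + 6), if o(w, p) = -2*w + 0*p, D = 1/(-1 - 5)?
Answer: 70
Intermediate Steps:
D = -1/6 (D = 1/(-6) = -1/6 ≈ -0.16667)
o(w, p) = -2*w (o(w, p) = -2*w + 0 = -2*w)
6*12 + ((-8 + o(0, D)) + 6) = 6*12 + ((-8 - 2*0) + 6) = 72 + ((-8 + 0) + 6) = 72 + (-8 + 6) = 72 - 2 = 70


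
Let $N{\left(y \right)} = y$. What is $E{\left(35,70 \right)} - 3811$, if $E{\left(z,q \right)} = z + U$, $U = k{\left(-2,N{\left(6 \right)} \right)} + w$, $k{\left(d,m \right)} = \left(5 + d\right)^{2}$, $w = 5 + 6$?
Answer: $-3756$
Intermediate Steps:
$w = 11$
$U = 20$ ($U = \left(5 - 2\right)^{2} + 11 = 3^{2} + 11 = 9 + 11 = 20$)
$E{\left(z,q \right)} = 20 + z$ ($E{\left(z,q \right)} = z + 20 = 20 + z$)
$E{\left(35,70 \right)} - 3811 = \left(20 + 35\right) - 3811 = 55 - 3811 = -3756$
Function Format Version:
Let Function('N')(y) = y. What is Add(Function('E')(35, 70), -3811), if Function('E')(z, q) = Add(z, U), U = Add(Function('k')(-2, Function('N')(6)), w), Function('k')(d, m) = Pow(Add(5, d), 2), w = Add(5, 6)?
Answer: -3756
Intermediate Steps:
w = 11
U = 20 (U = Add(Pow(Add(5, -2), 2), 11) = Add(Pow(3, 2), 11) = Add(9, 11) = 20)
Function('E')(z, q) = Add(20, z) (Function('E')(z, q) = Add(z, 20) = Add(20, z))
Add(Function('E')(35, 70), -3811) = Add(Add(20, 35), -3811) = Add(55, -3811) = -3756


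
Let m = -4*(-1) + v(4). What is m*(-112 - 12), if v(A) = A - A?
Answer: -496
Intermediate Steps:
v(A) = 0
m = 4 (m = -4*(-1) + 0 = 4 + 0 = 4)
m*(-112 - 12) = 4*(-112 - 12) = 4*(-124) = -496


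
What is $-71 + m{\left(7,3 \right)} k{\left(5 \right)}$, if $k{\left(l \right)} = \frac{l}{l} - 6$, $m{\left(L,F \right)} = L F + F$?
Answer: $-191$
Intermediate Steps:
$m{\left(L,F \right)} = F + F L$ ($m{\left(L,F \right)} = F L + F = F + F L$)
$k{\left(l \right)} = -5$ ($k{\left(l \right)} = 1 - 6 = -5$)
$-71 + m{\left(7,3 \right)} k{\left(5 \right)} = -71 + 3 \left(1 + 7\right) \left(-5\right) = -71 + 3 \cdot 8 \left(-5\right) = -71 + 24 \left(-5\right) = -71 - 120 = -191$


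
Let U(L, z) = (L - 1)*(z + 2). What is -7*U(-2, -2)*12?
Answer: 0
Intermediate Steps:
U(L, z) = (-1 + L)*(2 + z)
-7*U(-2, -2)*12 = -7*(-2 - 1*(-2) + 2*(-2) - 2*(-2))*12 = -7*(-2 + 2 - 4 + 4)*12 = -7*0*12 = 0*12 = 0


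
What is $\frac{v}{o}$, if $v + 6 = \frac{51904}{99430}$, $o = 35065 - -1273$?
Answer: $- \frac{136169}{903271835} \approx -0.00015075$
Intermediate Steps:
$o = 36338$ ($o = 35065 + 1273 = 36338$)
$v = - \frac{272338}{49715}$ ($v = -6 + \frac{51904}{99430} = -6 + 51904 \cdot \frac{1}{99430} = -6 + \frac{25952}{49715} = - \frac{272338}{49715} \approx -5.478$)
$\frac{v}{o} = - \frac{272338}{49715 \cdot 36338} = \left(- \frac{272338}{49715}\right) \frac{1}{36338} = - \frac{136169}{903271835}$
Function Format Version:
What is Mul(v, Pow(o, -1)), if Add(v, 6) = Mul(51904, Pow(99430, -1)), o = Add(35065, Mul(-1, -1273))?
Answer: Rational(-136169, 903271835) ≈ -0.00015075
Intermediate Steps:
o = 36338 (o = Add(35065, 1273) = 36338)
v = Rational(-272338, 49715) (v = Add(-6, Mul(51904, Pow(99430, -1))) = Add(-6, Mul(51904, Rational(1, 99430))) = Add(-6, Rational(25952, 49715)) = Rational(-272338, 49715) ≈ -5.4780)
Mul(v, Pow(o, -1)) = Mul(Rational(-272338, 49715), Pow(36338, -1)) = Mul(Rational(-272338, 49715), Rational(1, 36338)) = Rational(-136169, 903271835)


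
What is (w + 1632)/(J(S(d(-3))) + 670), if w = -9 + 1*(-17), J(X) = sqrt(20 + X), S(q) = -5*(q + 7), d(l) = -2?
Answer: 215204/89781 - 1606*I*sqrt(5)/448905 ≈ 2.397 - 0.0079997*I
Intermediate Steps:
S(q) = -35 - 5*q (S(q) = -5*(7 + q) = -(35 + 5*q) = -35 - 5*q)
w = -26 (w = -9 - 17 = -26)
(w + 1632)/(J(S(d(-3))) + 670) = (-26 + 1632)/(sqrt(20 + (-35 - 5*(-2))) + 670) = 1606/(sqrt(20 + (-35 + 10)) + 670) = 1606/(sqrt(20 - 25) + 670) = 1606/(sqrt(-5) + 670) = 1606/(I*sqrt(5) + 670) = 1606/(670 + I*sqrt(5))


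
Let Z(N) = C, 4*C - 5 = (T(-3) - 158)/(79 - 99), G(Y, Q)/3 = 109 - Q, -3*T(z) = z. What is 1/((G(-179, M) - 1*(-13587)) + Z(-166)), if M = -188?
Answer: 80/1158497 ≈ 6.9055e-5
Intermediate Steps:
T(z) = -z/3
G(Y, Q) = 327 - 3*Q (G(Y, Q) = 3*(109 - Q) = 327 - 3*Q)
C = 257/80 (C = 5/4 + ((-⅓*(-3) - 158)/(79 - 99))/4 = 5/4 + ((1 - 158)/(-20))/4 = 5/4 + (-157*(-1/20))/4 = 5/4 + (¼)*(157/20) = 5/4 + 157/80 = 257/80 ≈ 3.2125)
Z(N) = 257/80
1/((G(-179, M) - 1*(-13587)) + Z(-166)) = 1/(((327 - 3*(-188)) - 1*(-13587)) + 257/80) = 1/(((327 + 564) + 13587) + 257/80) = 1/((891 + 13587) + 257/80) = 1/(14478 + 257/80) = 1/(1158497/80) = 80/1158497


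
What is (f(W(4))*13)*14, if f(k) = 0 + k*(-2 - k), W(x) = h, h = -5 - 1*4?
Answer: -11466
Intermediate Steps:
h = -9 (h = -5 - 4 = -9)
W(x) = -9
f(k) = k*(-2 - k)
(f(W(4))*13)*14 = (-1*(-9)*(2 - 9)*13)*14 = (-1*(-9)*(-7)*13)*14 = -63*13*14 = -819*14 = -11466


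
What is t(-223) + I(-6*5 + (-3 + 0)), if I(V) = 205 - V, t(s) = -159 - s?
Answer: 302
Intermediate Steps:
t(-223) + I(-6*5 + (-3 + 0)) = (-159 - 1*(-223)) + (205 - (-6*5 + (-3 + 0))) = (-159 + 223) + (205 - (-30 - 3)) = 64 + (205 - 1*(-33)) = 64 + (205 + 33) = 64 + 238 = 302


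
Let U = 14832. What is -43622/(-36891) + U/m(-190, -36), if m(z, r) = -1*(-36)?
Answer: 15242714/36891 ≈ 413.18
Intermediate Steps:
m(z, r) = 36
-43622/(-36891) + U/m(-190, -36) = -43622/(-36891) + 14832/36 = -43622*(-1/36891) + 14832*(1/36) = 43622/36891 + 412 = 15242714/36891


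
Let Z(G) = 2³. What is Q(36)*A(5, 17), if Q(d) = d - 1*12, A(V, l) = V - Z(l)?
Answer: -72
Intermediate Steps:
Z(G) = 8
A(V, l) = -8 + V (A(V, l) = V - 1*8 = V - 8 = -8 + V)
Q(d) = -12 + d (Q(d) = d - 12 = -12 + d)
Q(36)*A(5, 17) = (-12 + 36)*(-8 + 5) = 24*(-3) = -72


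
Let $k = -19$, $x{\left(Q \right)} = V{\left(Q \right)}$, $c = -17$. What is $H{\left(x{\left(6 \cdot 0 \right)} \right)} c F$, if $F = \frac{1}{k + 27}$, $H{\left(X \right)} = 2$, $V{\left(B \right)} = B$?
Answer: $- \frac{17}{4} \approx -4.25$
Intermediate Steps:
$x{\left(Q \right)} = Q$
$F = \frac{1}{8}$ ($F = \frac{1}{-19 + 27} = \frac{1}{8} \approx 0.125$)
$H{\left(x{\left(6 \cdot 0 \right)} \right)} c F = 2 \left(-17\right) \frac{1}{8} = \left(-34\right) \frac{1}{8} = - \frac{17}{4}$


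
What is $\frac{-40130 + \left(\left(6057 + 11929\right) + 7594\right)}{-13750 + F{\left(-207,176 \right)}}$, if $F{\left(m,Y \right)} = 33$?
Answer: $\frac{14550}{13717} \approx 1.0607$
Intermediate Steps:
$\frac{-40130 + \left(\left(6057 + 11929\right) + 7594\right)}{-13750 + F{\left(-207,176 \right)}} = \frac{-40130 + \left(\left(6057 + 11929\right) + 7594\right)}{-13750 + 33} = \frac{-40130 + \left(17986 + 7594\right)}{-13717} = \left(-40130 + 25580\right) \left(- \frac{1}{13717}\right) = \left(-14550\right) \left(- \frac{1}{13717}\right) = \frac{14550}{13717}$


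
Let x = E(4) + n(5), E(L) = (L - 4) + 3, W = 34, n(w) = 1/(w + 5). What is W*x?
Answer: 527/5 ≈ 105.40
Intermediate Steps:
n(w) = 1/(5 + w)
E(L) = -1 + L (E(L) = (-4 + L) + 3 = -1 + L)
x = 31/10 (x = (-1 + 4) + 1/(5 + 5) = 3 + 1/10 = 3 + ⅒ = 31/10 ≈ 3.1000)
W*x = 34*(31/10) = 527/5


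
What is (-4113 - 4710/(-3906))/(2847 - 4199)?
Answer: 102953/33852 ≈ 3.0413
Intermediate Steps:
(-4113 - 4710/(-3906))/(2847 - 4199) = (-4113 - 4710*(-1/3906))/(-1352) = (-4113 + 785/651)*(-1/1352) = -2676778/651*(-1/1352) = 102953/33852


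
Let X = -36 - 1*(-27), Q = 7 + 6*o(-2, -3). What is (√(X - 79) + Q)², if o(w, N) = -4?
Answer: 201 - 68*I*√22 ≈ 201.0 - 318.95*I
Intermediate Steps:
Q = -17 (Q = 7 + 6*(-4) = 7 - 24 = -17)
X = -9 (X = -36 + 27 = -9)
(√(X - 79) + Q)² = (√(-9 - 79) - 17)² = (√(-88) - 17)² = (2*I*√22 - 17)² = (-17 + 2*I*√22)²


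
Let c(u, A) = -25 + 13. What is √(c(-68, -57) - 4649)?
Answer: I*√4661 ≈ 68.271*I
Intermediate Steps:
c(u, A) = -12
√(c(-68, -57) - 4649) = √(-12 - 4649) = √(-4661) = I*√4661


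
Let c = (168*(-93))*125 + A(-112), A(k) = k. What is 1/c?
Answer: -1/1953112 ≈ -5.1200e-7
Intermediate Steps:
c = -1953112 (c = (168*(-93))*125 - 112 = -15624*125 - 112 = -1953000 - 112 = -1953112)
1/c = 1/(-1953112) = -1/1953112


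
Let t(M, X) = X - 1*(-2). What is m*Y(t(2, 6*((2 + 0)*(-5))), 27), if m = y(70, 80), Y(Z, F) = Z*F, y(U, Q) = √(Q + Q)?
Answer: -6264*√10 ≈ -19809.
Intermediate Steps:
t(M, X) = 2 + X (t(M, X) = X + 2 = 2 + X)
y(U, Q) = √2*√Q (y(U, Q) = √(2*Q) = √2*√Q)
Y(Z, F) = F*Z
m = 4*√10 (m = √2*√80 = √2*(4*√5) = 4*√10 ≈ 12.649)
m*Y(t(2, 6*((2 + 0)*(-5))), 27) = (4*√10)*(27*(2 + 6*((2 + 0)*(-5)))) = (4*√10)*(27*(2 + 6*(2*(-5)))) = (4*√10)*(27*(2 + 6*(-10))) = (4*√10)*(27*(2 - 60)) = (4*√10)*(27*(-58)) = (4*√10)*(-1566) = -6264*√10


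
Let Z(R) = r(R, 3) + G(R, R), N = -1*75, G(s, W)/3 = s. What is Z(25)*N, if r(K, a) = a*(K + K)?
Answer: -16875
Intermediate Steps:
G(s, W) = 3*s
N = -75
r(K, a) = 2*K*a (r(K, a) = a*(2*K) = 2*K*a)
Z(R) = 9*R (Z(R) = 2*R*3 + 3*R = 6*R + 3*R = 9*R)
Z(25)*N = (9*25)*(-75) = 225*(-75) = -16875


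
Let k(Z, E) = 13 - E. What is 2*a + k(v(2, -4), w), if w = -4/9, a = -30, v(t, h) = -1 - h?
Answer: -419/9 ≈ -46.556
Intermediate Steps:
w = -4/9 (w = -4*⅑ = -4/9 ≈ -0.44444)
2*a + k(v(2, -4), w) = 2*(-30) + (13 - 1*(-4/9)) = -60 + (13 + 4/9) = -60 + 121/9 = -419/9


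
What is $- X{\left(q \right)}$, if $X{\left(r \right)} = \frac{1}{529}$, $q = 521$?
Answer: $- \frac{1}{529} \approx -0.0018904$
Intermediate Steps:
$X{\left(r \right)} = \frac{1}{529}$
$- X{\left(q \right)} = \left(-1\right) \frac{1}{529} = - \frac{1}{529}$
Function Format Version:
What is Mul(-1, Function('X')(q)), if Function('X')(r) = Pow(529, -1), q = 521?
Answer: Rational(-1, 529) ≈ -0.0018904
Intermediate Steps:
Function('X')(r) = Rational(1, 529)
Mul(-1, Function('X')(q)) = Mul(-1, Rational(1, 529)) = Rational(-1, 529)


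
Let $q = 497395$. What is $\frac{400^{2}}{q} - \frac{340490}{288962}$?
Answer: $- \frac{12312410355}{14372825399} \approx -0.85664$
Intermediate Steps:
$\frac{400^{2}}{q} - \frac{340490}{288962} = \frac{400^{2}}{497395} - \frac{340490}{288962} = 160000 \cdot \frac{1}{497395} - \frac{170245}{144481} = \frac{32000}{99479} - \frac{170245}{144481} = - \frac{12312410355}{14372825399}$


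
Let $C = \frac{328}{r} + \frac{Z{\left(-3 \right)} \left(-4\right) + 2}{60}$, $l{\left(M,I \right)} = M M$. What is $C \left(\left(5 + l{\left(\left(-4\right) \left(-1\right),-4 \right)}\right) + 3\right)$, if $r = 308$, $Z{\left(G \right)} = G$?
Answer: $\frac{11996}{385} \approx 31.158$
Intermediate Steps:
$l{\left(M,I \right)} = M^{2}$
$C = \frac{2999}{2310}$ ($C = \frac{328}{308} + \frac{\left(-3\right) \left(-4\right) + 2}{60} = 328 \cdot \frac{1}{308} + \left(12 + 2\right) \frac{1}{60} = \frac{82}{77} + 14 \cdot \frac{1}{60} = \frac{82}{77} + \frac{7}{30} = \frac{2999}{2310} \approx 1.2983$)
$C \left(\left(5 + l{\left(\left(-4\right) \left(-1\right),-4 \right)}\right) + 3\right) = \frac{2999 \left(\left(5 + \left(\left(-4\right) \left(-1\right)\right)^{2}\right) + 3\right)}{2310} = \frac{2999 \left(\left(5 + 4^{2}\right) + 3\right)}{2310} = \frac{2999 \left(\left(5 + 16\right) + 3\right)}{2310} = \frac{2999 \left(21 + 3\right)}{2310} = \frac{2999}{2310} \cdot 24 = \frac{11996}{385}$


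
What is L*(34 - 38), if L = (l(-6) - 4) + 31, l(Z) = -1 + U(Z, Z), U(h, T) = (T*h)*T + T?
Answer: 784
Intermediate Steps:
U(h, T) = T + h*T**2 (U(h, T) = h*T**2 + T = T + h*T**2)
l(Z) = -1 + Z*(1 + Z**2) (l(Z) = -1 + Z*(1 + Z*Z) = -1 + Z*(1 + Z**2))
L = -196 (L = ((-1 - 6 + (-6)**3) - 4) + 31 = ((-1 - 6 - 216) - 4) + 31 = (-223 - 4) + 31 = -227 + 31 = -196)
L*(34 - 38) = -196*(34 - 38) = -196*(-4) = 784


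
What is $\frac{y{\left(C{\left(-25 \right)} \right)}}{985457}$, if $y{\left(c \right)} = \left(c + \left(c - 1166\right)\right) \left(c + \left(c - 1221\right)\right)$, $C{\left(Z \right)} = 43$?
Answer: $\frac{1225800}{985457} \approx 1.2439$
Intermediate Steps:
$y{\left(c \right)} = \left(-1221 + 2 c\right) \left(-1166 + 2 c\right)$ ($y{\left(c \right)} = \left(c + \left(-1166 + c\right)\right) \left(c + \left(-1221 + c\right)\right) = \left(-1166 + 2 c\right) \left(-1221 + 2 c\right) = \left(-1221 + 2 c\right) \left(-1166 + 2 c\right)$)
$\frac{y{\left(C{\left(-25 \right)} \right)}}{985457} = \frac{1423686 - 205282 + 4 \cdot 43^{2}}{985457} = \left(1423686 - 205282 + 4 \cdot 1849\right) \frac{1}{985457} = \left(1423686 - 205282 + 7396\right) \frac{1}{985457} = 1225800 \cdot \frac{1}{985457} = \frac{1225800}{985457}$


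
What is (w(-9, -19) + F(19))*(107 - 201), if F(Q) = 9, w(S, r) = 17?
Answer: -2444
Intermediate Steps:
(w(-9, -19) + F(19))*(107 - 201) = (17 + 9)*(107 - 201) = 26*(-94) = -2444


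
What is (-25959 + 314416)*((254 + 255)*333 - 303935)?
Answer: -38779582166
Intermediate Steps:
(-25959 + 314416)*((254 + 255)*333 - 303935) = 288457*(509*333 - 303935) = 288457*(169497 - 303935) = 288457*(-134438) = -38779582166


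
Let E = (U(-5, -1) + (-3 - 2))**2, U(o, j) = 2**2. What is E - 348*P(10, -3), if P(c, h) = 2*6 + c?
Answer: -7655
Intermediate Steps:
P(c, h) = 12 + c
U(o, j) = 4
E = 1 (E = (4 + (-3 - 2))**2 = (4 - 5)**2 = (-1)**2 = 1)
E - 348*P(10, -3) = 1 - 348*(12 + 10) = 1 - 348*22 = 1 - 7656 = -7655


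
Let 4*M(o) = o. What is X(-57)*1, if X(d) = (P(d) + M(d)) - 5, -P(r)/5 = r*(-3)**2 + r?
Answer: 11323/4 ≈ 2830.8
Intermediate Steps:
M(o) = o/4
P(r) = -50*r (P(r) = -5*(r*(-3)**2 + r) = -5*(r*9 + r) = -5*(9*r + r) = -50*r)
X(d) = -5 - 199*d/4 (X(d) = (-50*d + d/4) - 5 = -199*d/4 - 5 = -5 - 199*d/4)
X(-57)*1 = (-5 - 199/4*(-57))*1 = (-5 + 11343/4)*1 = (11323/4)*1 = 11323/4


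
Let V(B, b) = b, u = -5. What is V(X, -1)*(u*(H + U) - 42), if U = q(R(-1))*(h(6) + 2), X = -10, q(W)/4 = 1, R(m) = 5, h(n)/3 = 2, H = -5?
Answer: 177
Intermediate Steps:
h(n) = 6 (h(n) = 3*2 = 6)
q(W) = 4 (q(W) = 4*1 = 4)
U = 32 (U = 4*(6 + 2) = 4*8 = 32)
V(X, -1)*(u*(H + U) - 42) = -(-5*(-5 + 32) - 42) = -(-5*27 - 42) = -(-135 - 42) = -1*(-177) = 177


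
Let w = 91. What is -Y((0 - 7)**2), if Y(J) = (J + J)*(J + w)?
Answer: -13720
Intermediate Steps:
Y(J) = 2*J*(91 + J) (Y(J) = (J + J)*(J + 91) = (2*J)*(91 + J) = 2*J*(91 + J))
-Y((0 - 7)**2) = -2*(0 - 7)**2*(91 + (0 - 7)**2) = -2*(-7)**2*(91 + (-7)**2) = -2*49*(91 + 49) = -2*49*140 = -1*13720 = -13720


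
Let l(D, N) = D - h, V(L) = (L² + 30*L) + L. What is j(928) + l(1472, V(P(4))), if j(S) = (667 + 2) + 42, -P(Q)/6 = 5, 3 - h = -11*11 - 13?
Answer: 2046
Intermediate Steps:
h = 137 (h = 3 - (-11*11 - 13) = 3 - (-121 - 13) = 3 - 1*(-134) = 3 + 134 = 137)
P(Q) = -30 (P(Q) = -6*5 = -30)
V(L) = L² + 31*L
j(S) = 711 (j(S) = 669 + 42 = 711)
l(D, N) = -137 + D (l(D, N) = D - 1*137 = D - 137 = -137 + D)
j(928) + l(1472, V(P(4))) = 711 + (-137 + 1472) = 711 + 1335 = 2046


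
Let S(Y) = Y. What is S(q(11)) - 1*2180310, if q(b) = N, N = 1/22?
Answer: -47966819/22 ≈ -2.1803e+6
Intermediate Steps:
N = 1/22 ≈ 0.045455
q(b) = 1/22
S(q(11)) - 1*2180310 = 1/22 - 1*2180310 = 1/22 - 2180310 = -47966819/22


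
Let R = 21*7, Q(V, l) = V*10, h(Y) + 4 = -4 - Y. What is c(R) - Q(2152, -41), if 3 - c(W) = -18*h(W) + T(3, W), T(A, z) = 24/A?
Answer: -24315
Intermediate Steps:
h(Y) = -8 - Y (h(Y) = -4 + (-4 - Y) = -8 - Y)
Q(V, l) = 10*V
R = 147
c(W) = -149 - 18*W (c(W) = 3 - (-18*(-8 - W) + 24/3) = 3 - ((144 + 18*W) + 24*(1/3)) = 3 - ((144 + 18*W) + 8) = 3 - (152 + 18*W) = 3 + (-152 - 18*W) = -149 - 18*W)
c(R) - Q(2152, -41) = (-149 - 18*147) - 10*2152 = (-149 - 2646) - 1*21520 = -2795 - 21520 = -24315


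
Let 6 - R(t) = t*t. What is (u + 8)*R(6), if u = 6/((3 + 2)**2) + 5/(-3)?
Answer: -986/5 ≈ -197.20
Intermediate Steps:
R(t) = 6 - t**2 (R(t) = 6 - t*t = 6 - t**2)
u = -107/75 (u = 6/(5**2) + 5*(-1/3) = 6/25 - 5/3 = -107/75 ≈ -1.4267)
(u + 8)*R(6) = (-107/75 + 8)*(6 - 1*6**2) = 493*(6 - 1*36)/75 = 493*(6 - 36)/75 = (493/75)*(-30) = -986/5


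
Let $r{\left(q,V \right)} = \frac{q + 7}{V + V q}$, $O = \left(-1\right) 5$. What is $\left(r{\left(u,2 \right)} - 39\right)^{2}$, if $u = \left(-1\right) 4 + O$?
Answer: $\frac{96721}{64} \approx 1511.3$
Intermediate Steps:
$O = -5$
$u = -9$ ($u = \left(-1\right) 4 - 5 = -4 - 5 = -9$)
$r{\left(q,V \right)} = \frac{7 + q}{V + V q}$
$\left(r{\left(u,2 \right)} - 39\right)^{2} = \left(\frac{7 - 9}{2 \left(1 - 9\right)} - 39\right)^{2} = \left(\frac{1}{2} \frac{1}{-8} \left(-2\right) - 39\right)^{2} = \left(\frac{1}{2} \left(- \frac{1}{8}\right) \left(-2\right) - 39\right)^{2} = \left(\frac{1}{8} - 39\right)^{2} = \left(- \frac{311}{8}\right)^{2} = \frac{96721}{64}$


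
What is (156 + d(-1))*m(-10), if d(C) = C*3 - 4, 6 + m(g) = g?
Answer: -2384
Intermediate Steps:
m(g) = -6 + g
d(C) = -4 + 3*C (d(C) = 3*C - 4 = -4 + 3*C)
(156 + d(-1))*m(-10) = (156 + (-4 + 3*(-1)))*(-6 - 10) = (156 + (-4 - 3))*(-16) = (156 - 7)*(-16) = 149*(-16) = -2384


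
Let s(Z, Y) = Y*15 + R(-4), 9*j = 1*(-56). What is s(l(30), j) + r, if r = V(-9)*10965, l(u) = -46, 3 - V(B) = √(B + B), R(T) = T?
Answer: 98393/3 - 32895*I*√2 ≈ 32798.0 - 46521.0*I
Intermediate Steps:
V(B) = 3 - √2*√B (V(B) = 3 - √(B + B) = 3 - √(2*B) = 3 - √2*√B)
j = -56/9 (j = (1*(-56))/9 = (⅑)*(-56) = -56/9 ≈ -6.2222)
r = 32895 - 32895*I*√2 (r = (3 - √2*√(-9))*10965 = (3 - √2*3*I)*10965 = (3 - 3*I*√2)*10965 = 32895 - 32895*I*√2 ≈ 32895.0 - 46521.0*I)
s(Z, Y) = -4 + 15*Y (s(Z, Y) = Y*15 - 4 = 15*Y - 4 = -4 + 15*Y)
s(l(30), j) + r = (-4 + 15*(-56/9)) + (32895 - 32895*I*√2) = (-4 - 280/3) + (32895 - 32895*I*√2) = -292/3 + (32895 - 32895*I*√2) = 98393/3 - 32895*I*√2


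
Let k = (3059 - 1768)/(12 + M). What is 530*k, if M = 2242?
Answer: 342115/1127 ≈ 303.56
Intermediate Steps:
k = 1291/2254 (k = (3059 - 1768)/(12 + 2242) = 1291/2254 ≈ 0.57276)
530*k = 530*(1291/2254) = 342115/1127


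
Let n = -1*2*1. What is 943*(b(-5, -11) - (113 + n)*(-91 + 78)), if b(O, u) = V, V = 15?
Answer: 1374894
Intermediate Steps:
n = -2 (n = -2*1 = -2)
b(O, u) = 15
943*(b(-5, -11) - (113 + n)*(-91 + 78)) = 943*(15 - (113 - 2)*(-91 + 78)) = 943*(15 - 111*(-13)) = 943*(15 - 1*(-1443)) = 943*(15 + 1443) = 943*1458 = 1374894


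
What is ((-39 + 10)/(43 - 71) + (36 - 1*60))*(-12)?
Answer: 1929/7 ≈ 275.57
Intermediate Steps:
((-39 + 10)/(43 - 71) + (36 - 1*60))*(-12) = (-29/(-28) + (36 - 60))*(-12) = (-29*(-1/28) - 24)*(-12) = (29/28 - 24)*(-12) = -643/28*(-12) = 1929/7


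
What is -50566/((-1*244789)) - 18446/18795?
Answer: -3564989924/4600809255 ≈ -0.77486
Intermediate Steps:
-50566/((-1*244789)) - 18446/18795 = -50566/(-244789) - 18446*1/18795 = -50566*(-1/244789) - 18446/18795 = 50566/244789 - 18446/18795 = -3564989924/4600809255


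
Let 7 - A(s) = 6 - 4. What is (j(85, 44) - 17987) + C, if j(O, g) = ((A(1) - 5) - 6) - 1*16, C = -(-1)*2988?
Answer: -15021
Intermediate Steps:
A(s) = 5 (A(s) = 7 - (6 - 4) = 7 - 1*2 = 7 - 2 = 5)
C = 2988 (C = -1*(-2988) = 2988)
j(O, g) = -22 (j(O, g) = ((5 - 5) - 6) - 1*16 = (0 - 6) - 16 = -6 - 16 = -22)
(j(85, 44) - 17987) + C = (-22 - 17987) + 2988 = -18009 + 2988 = -15021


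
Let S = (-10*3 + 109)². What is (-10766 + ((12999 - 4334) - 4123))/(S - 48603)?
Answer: 3112/21181 ≈ 0.14692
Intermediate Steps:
S = 6241 (S = (-30 + 109)² = 79² = 6241)
(-10766 + ((12999 - 4334) - 4123))/(S - 48603) = (-10766 + ((12999 - 4334) - 4123))/(6241 - 48603) = (-10766 + (8665 - 4123))/(-42362) = (-10766 + 4542)*(-1/42362) = -6224*(-1/42362) = 3112/21181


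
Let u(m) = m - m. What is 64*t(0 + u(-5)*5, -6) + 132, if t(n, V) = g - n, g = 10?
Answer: 772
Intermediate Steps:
u(m) = 0
t(n, V) = 10 - n
64*t(0 + u(-5)*5, -6) + 132 = 64*(10 - (0 + 0*5)) + 132 = 64*(10 - (0 + 0)) + 132 = 64*(10 - 1*0) + 132 = 64*(10 + 0) + 132 = 64*10 + 132 = 640 + 132 = 772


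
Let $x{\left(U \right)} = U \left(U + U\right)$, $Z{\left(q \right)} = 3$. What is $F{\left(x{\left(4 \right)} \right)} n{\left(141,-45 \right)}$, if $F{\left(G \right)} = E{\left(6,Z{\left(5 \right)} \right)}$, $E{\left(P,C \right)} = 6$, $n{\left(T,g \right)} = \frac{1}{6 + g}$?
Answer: $- \frac{2}{13} \approx -0.15385$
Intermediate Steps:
$x{\left(U \right)} = 2 U^{2}$ ($x{\left(U \right)} = U 2 U = 2 U^{2}$)
$F{\left(G \right)} = 6$
$F{\left(x{\left(4 \right)} \right)} n{\left(141,-45 \right)} = \frac{6}{6 - 45} = \frac{6}{-39} = 6 \left(- \frac{1}{39}\right) = - \frac{2}{13}$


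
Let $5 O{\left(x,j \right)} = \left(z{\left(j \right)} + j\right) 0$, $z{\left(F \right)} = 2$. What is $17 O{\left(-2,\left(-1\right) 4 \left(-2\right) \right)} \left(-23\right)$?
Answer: $0$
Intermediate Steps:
$O{\left(x,j \right)} = 0$ ($O{\left(x,j \right)} = \frac{\left(2 + j\right) 0}{5} = \frac{1}{5} \cdot 0 = 0$)
$17 O{\left(-2,\left(-1\right) 4 \left(-2\right) \right)} \left(-23\right) = 17 \cdot 0 \left(-23\right) = 0 \left(-23\right) = 0$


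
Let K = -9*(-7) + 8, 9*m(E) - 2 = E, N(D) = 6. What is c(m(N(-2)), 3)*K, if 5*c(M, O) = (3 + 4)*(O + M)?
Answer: 3479/9 ≈ 386.56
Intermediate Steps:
m(E) = 2/9 + E/9
c(M, O) = 7*M/5 + 7*O/5 (c(M, O) = ((3 + 4)*(O + M))/5 = (7*(M + O))/5 = (7*M + 7*O)/5 = 7*M/5 + 7*O/5)
K = 71 (K = 63 + 8 = 71)
c(m(N(-2)), 3)*K = (7*(2/9 + (⅑)*6)/5 + (7/5)*3)*71 = (7*(2/9 + ⅔)/5 + 21/5)*71 = ((7/5)*(8/9) + 21/5)*71 = (56/45 + 21/5)*71 = (49/9)*71 = 3479/9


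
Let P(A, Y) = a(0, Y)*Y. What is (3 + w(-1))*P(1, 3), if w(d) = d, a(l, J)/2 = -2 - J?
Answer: -60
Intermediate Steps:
a(l, J) = -4 - 2*J (a(l, J) = 2*(-2 - J) = -4 - 2*J)
P(A, Y) = Y*(-4 - 2*Y) (P(A, Y) = (-4 - 2*Y)*Y = Y*(-4 - 2*Y))
(3 + w(-1))*P(1, 3) = (3 - 1)*(-2*3*(2 + 3)) = 2*(-2*3*5) = 2*(-30) = -60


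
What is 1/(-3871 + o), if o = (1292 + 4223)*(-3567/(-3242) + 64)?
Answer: 3242/1151418543 ≈ 2.8157e-6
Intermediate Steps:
o = 1163968325/3242 (o = 5515*(-3567*(-1/3242) + 64) = 5515*(3567/3242 + 64) = 5515*(211055/3242) = 1163968325/3242 ≈ 3.5903e+5)
1/(-3871 + o) = 1/(-3871 + 1163968325/3242) = 1/(1151418543/3242) = 3242/1151418543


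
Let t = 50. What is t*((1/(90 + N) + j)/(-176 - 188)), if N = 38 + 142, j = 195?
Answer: -263255/9828 ≈ -26.786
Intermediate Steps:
N = 180
t*((1/(90 + N) + j)/(-176 - 188)) = 50*((1/(90 + 180) + 195)/(-176 - 188)) = 50*((1/270 + 195)/(-364)) = 50*((1/270 + 195)*(-1/364)) = 50*((52651/270)*(-1/364)) = 50*(-52651/98280) = -263255/9828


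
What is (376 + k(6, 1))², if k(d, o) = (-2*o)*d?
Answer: 132496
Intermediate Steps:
k(d, o) = -2*d*o
(376 + k(6, 1))² = (376 - 2*6*1)² = (376 - 12)² = 364² = 132496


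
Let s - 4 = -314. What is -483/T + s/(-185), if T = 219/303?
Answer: -1800445/2701 ≈ -666.58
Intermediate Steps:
s = -310 (s = 4 - 314 = -310)
T = 73/101 (T = 219*(1/303) = 73/101 ≈ 0.72277)
-483/T + s/(-185) = -483/73/101 - 310/(-185) = -483*101/73 - 310*(-1/185) = -48783/73 + 62/37 = -1800445/2701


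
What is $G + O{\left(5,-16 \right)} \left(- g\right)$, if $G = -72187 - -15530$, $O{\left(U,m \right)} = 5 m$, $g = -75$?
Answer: $-62657$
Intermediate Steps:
$G = -56657$ ($G = -72187 + 15530 = -56657$)
$G + O{\left(5,-16 \right)} \left(- g\right) = -56657 + 5 \left(-16\right) \left(\left(-1\right) \left(-75\right)\right) = -56657 - 6000 = -62657$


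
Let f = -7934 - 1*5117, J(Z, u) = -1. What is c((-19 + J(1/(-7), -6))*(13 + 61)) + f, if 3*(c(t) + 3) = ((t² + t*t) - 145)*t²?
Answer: 9595386672838/3 ≈ 3.1985e+12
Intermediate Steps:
c(t) = -3 + t²*(-145 + 2*t²)/3 (c(t) = -3 + (((t² + t*t) - 145)*t²)/3 = -3 + (((t² + t²) - 145)*t²)/3 = -3 + ((2*t² - 145)*t²)/3 = -3 + ((-145 + 2*t²)*t²)/3 = -3 + (t²*(-145 + 2*t²))/3 = -3 + t²*(-145 + 2*t²)/3)
f = -13051 (f = -7934 - 5117 = -13051)
c((-19 + J(1/(-7), -6))*(13 + 61)) + f = (-3 - 145*(-19 - 1)²*(13 + 61)²/3 + 2*((-19 - 1)*(13 + 61))⁴/3) - 13051 = (-3 - 145*(-20*74)²/3 + 2*(-20*74)⁴/3) - 13051 = (-3 - 145/3*(-1480)² + (⅔)*(-1480)⁴) - 13051 = (-3 - 145/3*2190400 + (⅔)*4797852160000) - 13051 = (-3 - 317608000/3 + 9595704320000/3) - 13051 = 9595386711991/3 - 13051 = 9595386672838/3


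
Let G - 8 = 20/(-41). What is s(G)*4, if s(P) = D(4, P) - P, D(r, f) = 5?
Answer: -412/41 ≈ -10.049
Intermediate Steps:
G = 308/41 (G = 8 + 20/(-41) = 8 + 20*(-1/41) = 8 - 20/41 = 308/41 ≈ 7.5122)
s(P) = 5 - P
s(G)*4 = (5 - 1*308/41)*4 = (5 - 308/41)*4 = -103/41*4 = -412/41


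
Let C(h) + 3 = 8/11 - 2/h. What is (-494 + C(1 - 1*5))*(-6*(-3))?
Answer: -98163/11 ≈ -8923.9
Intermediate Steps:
C(h) = -25/11 - 2/h (C(h) = -3 + (8/11 - 2/h) = -25/11 - 2/h)
(-494 + C(1 - 1*5))*(-6*(-3)) = (-494 + (-25/11 - 2/(1 - 1*5)))*(-6*(-3)) = (-494 + (-25/11 - 2/(1 - 5)))*18 = (-494 + (-25/11 - 2/(-4)))*18 = (-494 + (-25/11 - 2*(-1/4)))*18 = (-494 + (-25/11 + 1/2))*18 = (-494 - 39/22)*18 = -10907/22*18 = -98163/11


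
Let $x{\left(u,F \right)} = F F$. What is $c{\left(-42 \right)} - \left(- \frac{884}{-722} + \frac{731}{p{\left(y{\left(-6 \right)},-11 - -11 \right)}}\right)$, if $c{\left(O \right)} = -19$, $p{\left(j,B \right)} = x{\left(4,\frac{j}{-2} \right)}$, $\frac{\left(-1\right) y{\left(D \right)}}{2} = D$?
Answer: $- \frac{526727}{12996} \approx -40.53$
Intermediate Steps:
$y{\left(D \right)} = - 2 D$
$x{\left(u,F \right)} = F^{2}$
$p{\left(j,B \right)} = \frac{j^{2}}{4}$ ($p{\left(j,B \right)} = \left(\frac{j}{-2}\right)^{2} = \left(j \left(- \frac{1}{2}\right)\right)^{2} = \left(- \frac{j}{2}\right)^{2} = \frac{j^{2}}{4}$)
$c{\left(-42 \right)} - \left(- \frac{884}{-722} + \frac{731}{p{\left(y{\left(-6 \right)},-11 - -11 \right)}}\right) = -19 - \left(- \frac{884}{-722} + \frac{731}{\frac{1}{4} \left(\left(-2\right) \left(-6\right)\right)^{2}}\right) = -19 - \left(\left(-884\right) \left(- \frac{1}{722}\right) + \frac{731}{\frac{1}{4} \cdot 12^{2}}\right) = -19 - \left(\frac{442}{361} + \frac{731}{\frac{1}{4} \cdot 144}\right) = -19 - \left(\frac{442}{361} + \frac{731}{36}\right) = -19 - \frac{279803}{12996} = - \frac{526727}{12996}$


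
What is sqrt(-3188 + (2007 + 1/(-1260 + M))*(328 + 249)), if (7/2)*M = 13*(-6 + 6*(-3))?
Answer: sqrt(25750031188605)/4722 ≈ 1074.6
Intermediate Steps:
M = -624/7 (M = 2*(13*(-6 + 6*(-3)))/7 = 2*(13*(-6 - 18))/7 = 2*(13*(-24))/7 = (2/7)*(-312) = -624/7 ≈ -89.143)
sqrt(-3188 + (2007 + 1/(-1260 + M))*(328 + 249)) = sqrt(-3188 + (2007 + 1/(-1260 - 624/7))*(328 + 249)) = sqrt(-3188 + (2007 + 1/(-9444/7))*577) = sqrt(-3188 + (2007 - 7/9444)*577) = sqrt(-3188 + (18954101/9444)*577) = sqrt(-3188 + 10936516277/9444) = sqrt(10906408805/9444) = sqrt(25750031188605)/4722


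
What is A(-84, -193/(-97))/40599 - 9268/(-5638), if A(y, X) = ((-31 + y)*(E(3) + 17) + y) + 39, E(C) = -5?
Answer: 61372897/38149527 ≈ 1.6087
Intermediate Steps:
A(y, X) = -333 + 13*y (A(y, X) = ((-31 + y)*(-5 + 17) + y) + 39 = ((-31 + y)*12 + y) + 39 = ((-372 + 12*y) + y) + 39 = (-372 + 13*y) + 39 = -333 + 13*y)
A(-84, -193/(-97))/40599 - 9268/(-5638) = (-333 + 13*(-84))/40599 - 9268/(-5638) = (-333 - 1092)*(1/40599) - 9268*(-1/5638) = -1425*1/40599 + 4634/2819 = -475/13533 + 4634/2819 = 61372897/38149527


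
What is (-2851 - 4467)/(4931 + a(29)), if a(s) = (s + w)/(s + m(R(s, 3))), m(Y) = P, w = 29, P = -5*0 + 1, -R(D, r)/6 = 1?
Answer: -54885/36997 ≈ -1.4835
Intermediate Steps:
R(D, r) = -6 (R(D, r) = -6*1 = -6)
P = 1 (P = 0 + 1 = 1)
m(Y) = 1
a(s) = (29 + s)/(1 + s) (a(s) = (s + 29)/(s + 1) = (29 + s)/(1 + s))
(-2851 - 4467)/(4931 + a(29)) = (-2851 - 4467)/(4931 + (29 + 29)/(1 + 29)) = -7318/(4931 + 58/30) = -7318/(4931 + (1/30)*58) = -7318/(4931 + 29/15) = -7318/73994/15 = -7318*15/73994 = -54885/36997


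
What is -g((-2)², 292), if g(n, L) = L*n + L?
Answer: -1460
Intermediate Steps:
g(n, L) = L + L*n
-g((-2)², 292) = -292*(1 + (-2)²) = -292*(1 + 4) = -292*5 = -1*1460 = -1460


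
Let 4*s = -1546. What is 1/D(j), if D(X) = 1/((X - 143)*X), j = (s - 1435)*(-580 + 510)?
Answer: 16239291810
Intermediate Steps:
s = -773/2 (s = (¼)*(-1546) = -773/2 ≈ -386.50)
j = 127505 (j = (-773/2 - 1435)*(-580 + 510) = -3643/2*(-70) = 127505)
D(X) = 1/(X*(-143 + X)) (D(X) = 1/((-143 + X)*X) = 1/(X*(-143 + X)))
1/D(j) = 1/(1/(127505*(-143 + 127505))) = 1/((1/127505)/127362) = 1/((1/127505)*(1/127362)) = 1/(1/16239291810) = 16239291810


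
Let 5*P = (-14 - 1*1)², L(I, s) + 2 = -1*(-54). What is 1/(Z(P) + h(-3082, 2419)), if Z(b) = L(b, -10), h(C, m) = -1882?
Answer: -1/1830 ≈ -0.00054645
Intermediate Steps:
L(I, s) = 52 (L(I, s) = -2 - 1*(-54) = -2 + 54 = 52)
P = 45 (P = (-14 - 1*1)²/5 = (-14 - 1)²/5 = (⅕)*(-15)² = (⅕)*225 = 45)
Z(b) = 52
1/(Z(P) + h(-3082, 2419)) = 1/(52 - 1882) = 1/(-1830) = -1/1830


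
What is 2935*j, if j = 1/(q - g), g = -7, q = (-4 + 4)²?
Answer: 2935/7 ≈ 419.29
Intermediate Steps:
q = 0 (q = 0² = 0)
j = ⅐ (j = 1/(0 - 1*(-7)) = 1/(0 + 7) = 1/7 = ⅐ ≈ 0.14286)
2935*j = 2935*(⅐) = 2935/7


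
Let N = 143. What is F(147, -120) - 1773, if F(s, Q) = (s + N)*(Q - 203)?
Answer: -95443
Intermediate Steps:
F(s, Q) = (-203 + Q)*(143 + s) (F(s, Q) = (s + 143)*(Q - 203) = (143 + s)*(-203 + Q) = (-203 + Q)*(143 + s))
F(147, -120) - 1773 = (-29029 - 203*147 + 143*(-120) - 120*147) - 1773 = (-29029 - 29841 - 17160 - 17640) - 1773 = -93670 - 1773 = -95443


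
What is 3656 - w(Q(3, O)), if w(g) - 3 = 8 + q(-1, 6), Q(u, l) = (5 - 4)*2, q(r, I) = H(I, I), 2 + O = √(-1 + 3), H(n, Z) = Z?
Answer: 3639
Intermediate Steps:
O = -2 + √2 (O = -2 + √(-1 + 3) = -2 + √2 ≈ -0.58579)
q(r, I) = I
Q(u, l) = 2 (Q(u, l) = 1*2 = 2)
w(g) = 17 (w(g) = 3 + (8 + 6) = 3 + 14 = 17)
3656 - w(Q(3, O)) = 3656 - 1*17 = 3656 - 17 = 3639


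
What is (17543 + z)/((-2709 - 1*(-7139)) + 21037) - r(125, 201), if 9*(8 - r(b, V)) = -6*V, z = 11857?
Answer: -1195638/8489 ≈ -140.85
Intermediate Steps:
r(b, V) = 8 + 2*V/3 (r(b, V) = 8 - (-2)*V/3 = 8 + 2*V/3)
(17543 + z)/((-2709 - 1*(-7139)) + 21037) - r(125, 201) = (17543 + 11857)/((-2709 - 1*(-7139)) + 21037) - (8 + (2/3)*201) = 29400/((-2709 + 7139) + 21037) - (8 + 134) = 29400/(4430 + 21037) - 1*142 = 29400/25467 - 142 = 29400*(1/25467) - 142 = 9800/8489 - 142 = -1195638/8489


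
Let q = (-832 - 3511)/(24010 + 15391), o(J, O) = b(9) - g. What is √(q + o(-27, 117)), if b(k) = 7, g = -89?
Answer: √154904273/1271 ≈ 9.7923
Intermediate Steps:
o(J, O) = 96 (o(J, O) = 7 - 1*(-89) = 7 + 89 = 96)
q = -4343/39401 ≈ -0.11023
√(q + o(-27, 117)) = √(-4343/39401 + 96) = √(3778153/39401) = √154904273/1271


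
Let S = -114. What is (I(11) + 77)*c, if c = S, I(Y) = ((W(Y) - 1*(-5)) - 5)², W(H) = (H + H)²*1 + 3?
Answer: -27046044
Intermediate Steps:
W(H) = 3 + 4*H² (W(H) = (2*H)²*1 + 3 = (4*H²)*1 + 3 = 4*H² + 3 = 3 + 4*H²)
I(Y) = (3 + 4*Y²)² (I(Y) = (((3 + 4*Y²) - 1*(-5)) - 5)² = (((3 + 4*Y²) + 5) - 5)² = ((8 + 4*Y²) - 5)² = (3 + 4*Y²)²)
c = -114
(I(11) + 77)*c = ((3 + 4*11²)² + 77)*(-114) = ((3 + 4*121)² + 77)*(-114) = ((3 + 484)² + 77)*(-114) = (487² + 77)*(-114) = (237169 + 77)*(-114) = 237246*(-114) = -27046044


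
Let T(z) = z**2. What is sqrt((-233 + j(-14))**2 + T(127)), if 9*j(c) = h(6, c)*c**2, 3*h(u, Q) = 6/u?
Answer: sqrt(48907066)/27 ≈ 259.01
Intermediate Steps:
h(u, Q) = 2/u (h(u, Q) = (6/u)/3 = 2/u)
j(c) = c**2/27 (j(c) = ((2/6)*c**2)/9 = ((2*(1/6))*c**2)/9 = (c**2/3)/9 = c**2/27)
sqrt((-233 + j(-14))**2 + T(127)) = sqrt((-233 + (1/27)*(-14)**2)**2 + 127**2) = sqrt((-233 + (1/27)*196)**2 + 16129) = sqrt((-233 + 196/27)**2 + 16129) = sqrt((-6095/27)**2 + 16129) = sqrt(37149025/729 + 16129) = sqrt(48907066/729) = sqrt(48907066)/27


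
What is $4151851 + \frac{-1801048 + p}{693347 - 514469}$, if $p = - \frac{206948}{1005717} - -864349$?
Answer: $\frac{746919732973453495}{179900645526} \approx 4.1518 \cdot 10^{6}$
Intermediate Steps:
$p = \frac{869290276285}{1005717}$ ($p = \left(-206948\right) \frac{1}{1005717} + 864349 = - \frac{206948}{1005717} + 864349 = \frac{869290276285}{1005717} \approx 8.6435 \cdot 10^{5}$)
$4151851 + \frac{-1801048 + p}{693347 - 514469} = 4151851 + \frac{-1801048 + \frac{869290276285}{1005717}}{693347 - 514469} = 4151851 - \frac{942054315131}{1005717 \cdot 178878} = 4151851 - \frac{942054315131}{179900645526} = \frac{746919732973453495}{179900645526}$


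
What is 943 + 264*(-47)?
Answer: -11465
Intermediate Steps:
943 + 264*(-47) = 943 - 12408 = -11465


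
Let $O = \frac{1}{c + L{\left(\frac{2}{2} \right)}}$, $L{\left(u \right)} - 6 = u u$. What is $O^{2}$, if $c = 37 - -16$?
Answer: $\frac{1}{3600} \approx 0.00027778$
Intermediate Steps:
$c = 53$ ($c = 37 + 16 = 53$)
$L{\left(u \right)} = 6 + u^{2}$ ($L{\left(u \right)} = 6 + u u = 6 + u^{2}$)
$O = \frac{1}{60}$ ($O = \frac{1}{53 + \left(6 + \left(\frac{2}{2}\right)^{2}\right)} = \frac{1}{53 + \left(6 + \left(2 \cdot \frac{1}{2}\right)^{2}\right)} = \frac{1}{53 + \left(6 + 1^{2}\right)} = \frac{1}{53 + \left(6 + 1\right)} = \frac{1}{53 + 7} = \frac{1}{60} \approx 0.016667$)
$O^{2} = \left(\frac{1}{60}\right)^{2} = \frac{1}{3600}$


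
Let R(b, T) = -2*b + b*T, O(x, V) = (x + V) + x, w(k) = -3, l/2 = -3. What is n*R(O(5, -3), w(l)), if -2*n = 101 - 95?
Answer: 105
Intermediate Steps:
l = -6 (l = 2*(-3) = -6)
O(x, V) = V + 2*x (O(x, V) = (V + x) + x = V + 2*x)
R(b, T) = -2*b + T*b
n = -3 (n = -(101 - 95)/2 = -½*6 = -3)
n*R(O(5, -3), w(l)) = -3*(-3 + 2*5)*(-2 - 3) = -3*(-3 + 10)*(-5) = -21*(-5) = -3*(-35) = 105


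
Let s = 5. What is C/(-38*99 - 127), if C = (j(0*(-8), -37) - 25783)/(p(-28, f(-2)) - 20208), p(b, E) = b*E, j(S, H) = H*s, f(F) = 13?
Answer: -6492/20001127 ≈ -0.00032458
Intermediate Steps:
j(S, H) = 5*H (j(S, H) = H*5 = 5*H)
p(b, E) = E*b
C = 6492/5143 (C = (5*(-37) - 25783)/(13*(-28) - 20208) = (-185 - 25783)/(-364 - 20208) = -25968/(-20572) = -25968*(-1/20572) = 6492/5143 ≈ 1.2623)
C/(-38*99 - 127) = 6492/(5143*(-38*99 - 127)) = 6492/(5143*(-3762 - 127)) = (6492/5143)/(-3889) = (6492/5143)*(-1/3889) = -6492/20001127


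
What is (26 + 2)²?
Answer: 784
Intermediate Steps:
(26 + 2)² = 28² = 784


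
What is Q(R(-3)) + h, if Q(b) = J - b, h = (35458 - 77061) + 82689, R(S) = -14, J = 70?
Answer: 41170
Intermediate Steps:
h = 41086 (h = -41603 + 82689 = 41086)
Q(b) = 70 - b
Q(R(-3)) + h = (70 - 1*(-14)) + 41086 = (70 + 14) + 41086 = 84 + 41086 = 41170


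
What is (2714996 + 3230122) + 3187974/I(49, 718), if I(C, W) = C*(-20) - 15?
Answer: 5912204436/995 ≈ 5.9419e+6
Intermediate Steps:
I(C, W) = -15 - 20*C (I(C, W) = -20*C - 15 = -15 - 20*C)
(2714996 + 3230122) + 3187974/I(49, 718) = (2714996 + 3230122) + 3187974/(-15 - 20*49) = 5945118 + 3187974/(-15 - 980) = 5945118 + 3187974/(-995) = 5945118 + 3187974*(-1/995) = 5945118 - 3187974/995 = 5912204436/995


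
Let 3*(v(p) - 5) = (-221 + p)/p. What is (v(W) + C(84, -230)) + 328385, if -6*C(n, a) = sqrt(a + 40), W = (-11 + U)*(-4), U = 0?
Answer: 14449101/44 - I*sqrt(190)/6 ≈ 3.2839e+5 - 2.2973*I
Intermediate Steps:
W = 44 (W = (-11 + 0)*(-4) = -11*(-4) = 44)
C(n, a) = -sqrt(40 + a)/6 (C(n, a) = -sqrt(a + 40)/6 = -sqrt(40 + a)/6)
v(p) = 5 + (-221 + p)/(3*p) (v(p) = 5 + ((-221 + p)/p)/3 = 5 + (-221 + p)/(3*p))
(v(W) + C(84, -230)) + 328385 = ((1/3)*(-221 + 16*44)/44 - sqrt(40 - 230)/6) + 328385 = ((1/3)*(1/44)*(-221 + 704) - I*sqrt(190)/6) + 328385 = ((1/3)*(1/44)*483 - I*sqrt(190)/6) + 328385 = (161/44 - I*sqrt(190)/6) + 328385 = 14449101/44 - I*sqrt(190)/6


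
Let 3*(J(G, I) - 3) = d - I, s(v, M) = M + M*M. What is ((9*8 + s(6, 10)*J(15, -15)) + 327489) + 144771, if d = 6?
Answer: 473432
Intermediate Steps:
s(v, M) = M + M²
J(G, I) = 5 - I/3 (J(G, I) = 3 + (6 - I)/3 = 3 + (2 - I/3) = 5 - I/3)
((9*8 + s(6, 10)*J(15, -15)) + 327489) + 144771 = ((9*8 + (10*(1 + 10))*(5 - ⅓*(-15))) + 327489) + 144771 = ((72 + (10*11)*(5 + 5)) + 327489) + 144771 = ((72 + 110*10) + 327489) + 144771 = ((72 + 1100) + 327489) + 144771 = (1172 + 327489) + 144771 = 328661 + 144771 = 473432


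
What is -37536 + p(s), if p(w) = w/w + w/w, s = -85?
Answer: -37534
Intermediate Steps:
p(w) = 2 (p(w) = 1 + 1 = 2)
-37536 + p(s) = -37536 + 2 = -37534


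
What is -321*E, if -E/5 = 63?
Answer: 101115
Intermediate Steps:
E = -315 (E = -5*63 = -315)
-321*E = -321*(-315) = 101115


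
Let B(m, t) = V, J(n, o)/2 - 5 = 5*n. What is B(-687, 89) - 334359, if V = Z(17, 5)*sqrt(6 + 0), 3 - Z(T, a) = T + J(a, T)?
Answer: -334359 - 74*sqrt(6) ≈ -3.3454e+5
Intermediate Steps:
J(n, o) = 10 + 10*n (J(n, o) = 10 + 2*(5*n) = 10 + 10*n)
Z(T, a) = -7 - T - 10*a (Z(T, a) = 3 - (T + (10 + 10*a)) = 3 - (10 + T + 10*a) = 3 + (-10 - T - 10*a) = -7 - T - 10*a)
V = -74*sqrt(6) (V = (-7 - 1*17 - 10*5)*sqrt(6 + 0) = (-7 - 17 - 50)*sqrt(6) = -74*sqrt(6) ≈ -181.26)
B(m, t) = -74*sqrt(6)
B(-687, 89) - 334359 = -74*sqrt(6) - 334359 = -334359 - 74*sqrt(6)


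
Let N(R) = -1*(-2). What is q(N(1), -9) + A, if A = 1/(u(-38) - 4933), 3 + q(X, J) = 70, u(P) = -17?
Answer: 331649/4950 ≈ 67.000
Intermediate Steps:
N(R) = 2
q(X, J) = 67 (q(X, J) = -3 + 70 = 67)
A = -1/4950 (A = 1/(-17 - 4933) = 1/(-4950) = -1/4950 ≈ -0.00020202)
q(N(1), -9) + A = 67 - 1/4950 = 331649/4950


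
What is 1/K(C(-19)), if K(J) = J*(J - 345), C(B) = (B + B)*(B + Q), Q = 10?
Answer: -1/1026 ≈ -0.00097466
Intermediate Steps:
C(B) = 2*B*(10 + B) (C(B) = (B + B)*(B + 10) = (2*B)*(10 + B) = 2*B*(10 + B))
K(J) = J*(-345 + J)
1/K(C(-19)) = 1/((2*(-19)*(10 - 19))*(-345 + 2*(-19)*(10 - 19))) = 1/((2*(-19)*(-9))*(-345 + 2*(-19)*(-9))) = 1/(342*(-345 + 342)) = 1/(342*(-3)) = 1/(-1026) = -1/1026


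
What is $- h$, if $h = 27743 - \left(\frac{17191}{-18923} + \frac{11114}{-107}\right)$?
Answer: $- \frac{56385094082}{2024761} \approx -27848.0$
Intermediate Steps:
$h = \frac{56385094082}{2024761}$ ($h = 27743 - \left(17191 \left(- \frac{1}{18923}\right) + 11114 \left(- \frac{1}{107}\right)\right) = 27743 - \left(- \frac{17191}{18923} - \frac{11114}{107}\right) = 27743 - - \frac{212149659}{2024761} = 27743 + \frac{212149659}{2024761} = \frac{56385094082}{2024761} \approx 27848.0$)
$- h = \left(-1\right) \frac{56385094082}{2024761} = - \frac{56385094082}{2024761}$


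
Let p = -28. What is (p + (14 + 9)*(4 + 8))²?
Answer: 61504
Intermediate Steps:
(p + (14 + 9)*(4 + 8))² = (-28 + (14 + 9)*(4 + 8))² = (-28 + 23*12)² = (-28 + 276)² = 248² = 61504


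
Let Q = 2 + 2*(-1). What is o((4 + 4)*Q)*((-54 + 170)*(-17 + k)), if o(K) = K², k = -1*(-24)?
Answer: 0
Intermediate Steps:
k = 24
Q = 0 (Q = 2 - 2 = 0)
o((4 + 4)*Q)*((-54 + 170)*(-17 + k)) = ((4 + 4)*0)²*((-54 + 170)*(-17 + 24)) = (8*0)²*(116*7) = 0²*812 = 0*812 = 0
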